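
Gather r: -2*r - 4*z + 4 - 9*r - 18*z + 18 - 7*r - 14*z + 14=-18*r - 36*z + 36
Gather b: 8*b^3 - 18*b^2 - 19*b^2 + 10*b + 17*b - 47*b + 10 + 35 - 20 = 8*b^3 - 37*b^2 - 20*b + 25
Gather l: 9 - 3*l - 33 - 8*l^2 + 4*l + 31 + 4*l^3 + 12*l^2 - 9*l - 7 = 4*l^3 + 4*l^2 - 8*l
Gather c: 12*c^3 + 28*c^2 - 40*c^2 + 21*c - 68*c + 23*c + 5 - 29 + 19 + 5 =12*c^3 - 12*c^2 - 24*c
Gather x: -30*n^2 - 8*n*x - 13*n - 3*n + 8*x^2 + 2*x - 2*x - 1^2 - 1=-30*n^2 - 8*n*x - 16*n + 8*x^2 - 2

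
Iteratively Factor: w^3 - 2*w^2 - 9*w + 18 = (w + 3)*(w^2 - 5*w + 6) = (w - 3)*(w + 3)*(w - 2)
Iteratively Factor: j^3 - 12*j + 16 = (j - 2)*(j^2 + 2*j - 8) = (j - 2)^2*(j + 4)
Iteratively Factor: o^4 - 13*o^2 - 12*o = (o + 3)*(o^3 - 3*o^2 - 4*o) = (o - 4)*(o + 3)*(o^2 + o) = (o - 4)*(o + 1)*(o + 3)*(o)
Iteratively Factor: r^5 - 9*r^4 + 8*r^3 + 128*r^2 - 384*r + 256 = (r + 4)*(r^4 - 13*r^3 + 60*r^2 - 112*r + 64) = (r - 4)*(r + 4)*(r^3 - 9*r^2 + 24*r - 16) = (r - 4)*(r - 1)*(r + 4)*(r^2 - 8*r + 16) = (r - 4)^2*(r - 1)*(r + 4)*(r - 4)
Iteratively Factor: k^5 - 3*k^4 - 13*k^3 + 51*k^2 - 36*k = (k)*(k^4 - 3*k^3 - 13*k^2 + 51*k - 36) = k*(k - 1)*(k^3 - 2*k^2 - 15*k + 36) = k*(k - 1)*(k + 4)*(k^2 - 6*k + 9) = k*(k - 3)*(k - 1)*(k + 4)*(k - 3)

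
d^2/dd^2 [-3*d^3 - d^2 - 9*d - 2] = -18*d - 2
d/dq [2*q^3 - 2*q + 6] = 6*q^2 - 2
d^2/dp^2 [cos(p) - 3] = -cos(p)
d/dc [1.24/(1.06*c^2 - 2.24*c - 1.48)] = (2.7776 - 2.6288*c)/(-1.06*c^2 + 2.24*c + 1.48)^2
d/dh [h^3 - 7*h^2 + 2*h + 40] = 3*h^2 - 14*h + 2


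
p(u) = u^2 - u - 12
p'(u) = 2*u - 1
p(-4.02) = 8.18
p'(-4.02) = -9.04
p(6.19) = 20.13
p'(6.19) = 11.38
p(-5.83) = 27.82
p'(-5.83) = -12.66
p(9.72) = 72.76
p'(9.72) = 18.44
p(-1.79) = -7.01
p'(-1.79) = -4.58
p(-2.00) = -6.00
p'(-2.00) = -5.00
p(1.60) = -11.04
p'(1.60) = 2.20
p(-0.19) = -11.77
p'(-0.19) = -1.38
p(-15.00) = 228.00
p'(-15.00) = -31.00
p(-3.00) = 0.00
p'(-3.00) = -7.00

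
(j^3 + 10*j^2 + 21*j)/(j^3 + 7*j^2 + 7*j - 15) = j*(j + 7)/(j^2 + 4*j - 5)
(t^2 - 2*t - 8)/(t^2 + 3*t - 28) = (t + 2)/(t + 7)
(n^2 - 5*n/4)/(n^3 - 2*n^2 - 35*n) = (5/4 - n)/(-n^2 + 2*n + 35)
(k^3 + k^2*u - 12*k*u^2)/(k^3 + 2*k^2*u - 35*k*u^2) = (k^2 + k*u - 12*u^2)/(k^2 + 2*k*u - 35*u^2)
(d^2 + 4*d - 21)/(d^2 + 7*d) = (d - 3)/d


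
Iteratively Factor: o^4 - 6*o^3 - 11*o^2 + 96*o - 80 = (o - 1)*(o^3 - 5*o^2 - 16*o + 80) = (o - 5)*(o - 1)*(o^2 - 16) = (o - 5)*(o - 4)*(o - 1)*(o + 4)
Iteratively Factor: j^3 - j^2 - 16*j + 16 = (j - 1)*(j^2 - 16) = (j - 1)*(j + 4)*(j - 4)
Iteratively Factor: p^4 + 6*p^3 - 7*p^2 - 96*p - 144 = (p + 3)*(p^3 + 3*p^2 - 16*p - 48) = (p + 3)*(p + 4)*(p^2 - p - 12) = (p - 4)*(p + 3)*(p + 4)*(p + 3)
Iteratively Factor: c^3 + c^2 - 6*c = (c + 3)*(c^2 - 2*c) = c*(c + 3)*(c - 2)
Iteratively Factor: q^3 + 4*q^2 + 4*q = (q + 2)*(q^2 + 2*q) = q*(q + 2)*(q + 2)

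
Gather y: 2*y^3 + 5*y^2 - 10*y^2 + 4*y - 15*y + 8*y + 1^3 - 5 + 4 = 2*y^3 - 5*y^2 - 3*y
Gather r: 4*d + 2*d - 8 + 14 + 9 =6*d + 15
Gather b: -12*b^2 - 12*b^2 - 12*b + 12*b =-24*b^2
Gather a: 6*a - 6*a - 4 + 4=0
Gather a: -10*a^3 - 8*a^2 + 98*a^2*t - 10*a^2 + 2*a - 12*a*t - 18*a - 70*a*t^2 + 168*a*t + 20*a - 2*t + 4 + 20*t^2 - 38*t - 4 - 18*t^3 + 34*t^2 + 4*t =-10*a^3 + a^2*(98*t - 18) + a*(-70*t^2 + 156*t + 4) - 18*t^3 + 54*t^2 - 36*t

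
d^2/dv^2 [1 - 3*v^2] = -6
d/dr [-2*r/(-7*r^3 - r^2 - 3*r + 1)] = 2*(7*r^3 + r^2 - r*(21*r^2 + 2*r + 3) + 3*r - 1)/(7*r^3 + r^2 + 3*r - 1)^2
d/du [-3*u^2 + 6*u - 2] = 6 - 6*u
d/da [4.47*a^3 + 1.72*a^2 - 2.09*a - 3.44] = 13.41*a^2 + 3.44*a - 2.09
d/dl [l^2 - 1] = 2*l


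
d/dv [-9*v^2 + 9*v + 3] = 9 - 18*v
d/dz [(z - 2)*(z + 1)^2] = 3*z^2 - 3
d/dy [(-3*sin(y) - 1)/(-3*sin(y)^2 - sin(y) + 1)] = (-6*sin(y) + 9*cos(y)^2 - 13)*cos(y)/(3*sin(y)^2 + sin(y) - 1)^2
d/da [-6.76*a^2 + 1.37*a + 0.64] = 1.37 - 13.52*a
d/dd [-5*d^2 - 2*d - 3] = -10*d - 2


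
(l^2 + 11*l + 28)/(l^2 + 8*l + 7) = (l + 4)/(l + 1)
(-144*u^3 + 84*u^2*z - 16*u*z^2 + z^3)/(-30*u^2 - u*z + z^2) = (24*u^2 - 10*u*z + z^2)/(5*u + z)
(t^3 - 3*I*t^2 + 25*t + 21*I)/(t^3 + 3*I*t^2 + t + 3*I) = (t - 7*I)/(t - I)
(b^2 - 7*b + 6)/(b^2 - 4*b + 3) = (b - 6)/(b - 3)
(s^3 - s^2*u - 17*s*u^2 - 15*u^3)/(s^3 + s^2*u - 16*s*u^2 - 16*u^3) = (s^2 - 2*s*u - 15*u^2)/(s^2 - 16*u^2)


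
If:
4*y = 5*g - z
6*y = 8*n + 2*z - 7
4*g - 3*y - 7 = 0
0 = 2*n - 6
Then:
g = 149/26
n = 3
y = 69/13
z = 193/26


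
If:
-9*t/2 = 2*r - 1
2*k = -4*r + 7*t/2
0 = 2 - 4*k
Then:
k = 1/2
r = -1/25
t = 6/25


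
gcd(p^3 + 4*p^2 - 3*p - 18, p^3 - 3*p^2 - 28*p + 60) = p - 2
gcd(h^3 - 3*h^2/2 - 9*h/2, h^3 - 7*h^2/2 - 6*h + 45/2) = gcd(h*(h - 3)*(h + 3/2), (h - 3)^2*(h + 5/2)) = h - 3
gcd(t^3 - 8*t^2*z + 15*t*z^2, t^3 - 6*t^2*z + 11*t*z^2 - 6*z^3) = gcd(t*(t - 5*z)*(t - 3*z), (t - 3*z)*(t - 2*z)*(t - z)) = -t + 3*z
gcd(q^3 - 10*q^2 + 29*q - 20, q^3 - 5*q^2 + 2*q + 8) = q - 4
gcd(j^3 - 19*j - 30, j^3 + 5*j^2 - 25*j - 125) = j - 5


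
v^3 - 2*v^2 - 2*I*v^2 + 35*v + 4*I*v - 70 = (v - 2)*(v - 7*I)*(v + 5*I)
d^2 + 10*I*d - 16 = (d + 2*I)*(d + 8*I)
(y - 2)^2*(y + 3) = y^3 - y^2 - 8*y + 12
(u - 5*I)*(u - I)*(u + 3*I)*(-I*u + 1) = -I*u^4 - 2*u^3 - 16*I*u^2 - 2*u - 15*I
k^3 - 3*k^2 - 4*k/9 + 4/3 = (k - 3)*(k - 2/3)*(k + 2/3)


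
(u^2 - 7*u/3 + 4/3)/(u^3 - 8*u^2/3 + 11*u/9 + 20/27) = 9*(u - 1)/(9*u^2 - 12*u - 5)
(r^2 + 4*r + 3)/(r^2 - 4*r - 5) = (r + 3)/(r - 5)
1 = 1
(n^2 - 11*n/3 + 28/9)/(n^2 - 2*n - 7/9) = (3*n - 4)/(3*n + 1)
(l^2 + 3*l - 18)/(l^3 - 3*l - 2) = (-l^2 - 3*l + 18)/(-l^3 + 3*l + 2)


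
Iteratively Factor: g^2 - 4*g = (g)*(g - 4)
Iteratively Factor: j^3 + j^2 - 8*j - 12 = (j + 2)*(j^2 - j - 6) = (j + 2)^2*(j - 3)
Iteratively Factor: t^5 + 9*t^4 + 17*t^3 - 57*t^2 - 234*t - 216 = (t - 3)*(t^4 + 12*t^3 + 53*t^2 + 102*t + 72) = (t - 3)*(t + 2)*(t^3 + 10*t^2 + 33*t + 36) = (t - 3)*(t + 2)*(t + 3)*(t^2 + 7*t + 12) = (t - 3)*(t + 2)*(t + 3)*(t + 4)*(t + 3)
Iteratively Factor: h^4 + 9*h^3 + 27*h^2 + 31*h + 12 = (h + 1)*(h^3 + 8*h^2 + 19*h + 12) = (h + 1)^2*(h^2 + 7*h + 12) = (h + 1)^2*(h + 3)*(h + 4)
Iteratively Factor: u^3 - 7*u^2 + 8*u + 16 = (u - 4)*(u^2 - 3*u - 4) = (u - 4)*(u + 1)*(u - 4)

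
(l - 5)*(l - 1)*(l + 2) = l^3 - 4*l^2 - 7*l + 10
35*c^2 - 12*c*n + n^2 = (-7*c + n)*(-5*c + n)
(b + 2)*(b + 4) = b^2 + 6*b + 8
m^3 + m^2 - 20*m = m*(m - 4)*(m + 5)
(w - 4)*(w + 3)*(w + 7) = w^3 + 6*w^2 - 19*w - 84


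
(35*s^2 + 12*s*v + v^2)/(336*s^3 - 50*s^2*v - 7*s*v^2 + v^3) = (5*s + v)/(48*s^2 - 14*s*v + v^2)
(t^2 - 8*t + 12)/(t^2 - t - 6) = (-t^2 + 8*t - 12)/(-t^2 + t + 6)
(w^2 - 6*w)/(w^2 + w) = (w - 6)/(w + 1)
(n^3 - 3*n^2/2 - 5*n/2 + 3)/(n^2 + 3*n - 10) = (2*n^2 + n - 3)/(2*(n + 5))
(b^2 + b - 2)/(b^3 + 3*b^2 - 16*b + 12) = (b + 2)/(b^2 + 4*b - 12)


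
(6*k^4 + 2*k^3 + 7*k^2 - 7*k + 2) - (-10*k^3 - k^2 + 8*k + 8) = 6*k^4 + 12*k^3 + 8*k^2 - 15*k - 6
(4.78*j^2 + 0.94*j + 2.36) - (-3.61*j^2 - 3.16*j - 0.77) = 8.39*j^2 + 4.1*j + 3.13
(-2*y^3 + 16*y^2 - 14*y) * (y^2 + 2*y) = -2*y^5 + 12*y^4 + 18*y^3 - 28*y^2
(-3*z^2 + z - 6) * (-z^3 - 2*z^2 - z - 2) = 3*z^5 + 5*z^4 + 7*z^3 + 17*z^2 + 4*z + 12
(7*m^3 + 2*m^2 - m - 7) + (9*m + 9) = 7*m^3 + 2*m^2 + 8*m + 2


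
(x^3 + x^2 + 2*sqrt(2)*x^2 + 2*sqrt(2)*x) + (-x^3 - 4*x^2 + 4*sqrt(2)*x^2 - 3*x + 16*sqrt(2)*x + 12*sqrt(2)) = -3*x^2 + 6*sqrt(2)*x^2 - 3*x + 18*sqrt(2)*x + 12*sqrt(2)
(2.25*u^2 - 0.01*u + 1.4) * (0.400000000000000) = 0.9*u^2 - 0.004*u + 0.56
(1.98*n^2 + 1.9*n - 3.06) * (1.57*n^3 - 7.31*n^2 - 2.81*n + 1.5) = 3.1086*n^5 - 11.4908*n^4 - 24.257*n^3 + 19.9996*n^2 + 11.4486*n - 4.59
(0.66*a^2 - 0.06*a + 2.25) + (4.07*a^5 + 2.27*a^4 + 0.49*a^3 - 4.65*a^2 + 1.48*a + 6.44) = 4.07*a^5 + 2.27*a^4 + 0.49*a^3 - 3.99*a^2 + 1.42*a + 8.69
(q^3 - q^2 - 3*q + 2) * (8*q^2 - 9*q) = 8*q^5 - 17*q^4 - 15*q^3 + 43*q^2 - 18*q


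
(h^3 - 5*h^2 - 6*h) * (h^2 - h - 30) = h^5 - 6*h^4 - 31*h^3 + 156*h^2 + 180*h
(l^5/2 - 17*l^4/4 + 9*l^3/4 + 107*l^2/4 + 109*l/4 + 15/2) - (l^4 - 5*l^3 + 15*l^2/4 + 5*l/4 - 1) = l^5/2 - 21*l^4/4 + 29*l^3/4 + 23*l^2 + 26*l + 17/2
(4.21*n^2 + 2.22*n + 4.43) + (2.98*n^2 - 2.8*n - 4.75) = 7.19*n^2 - 0.58*n - 0.32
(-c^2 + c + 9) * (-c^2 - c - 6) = c^4 - 4*c^2 - 15*c - 54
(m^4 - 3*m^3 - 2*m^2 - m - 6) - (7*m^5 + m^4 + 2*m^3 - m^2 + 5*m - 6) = -7*m^5 - 5*m^3 - m^2 - 6*m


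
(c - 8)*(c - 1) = c^2 - 9*c + 8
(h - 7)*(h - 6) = h^2 - 13*h + 42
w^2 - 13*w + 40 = (w - 8)*(w - 5)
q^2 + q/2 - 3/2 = (q - 1)*(q + 3/2)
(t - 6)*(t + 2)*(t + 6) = t^3 + 2*t^2 - 36*t - 72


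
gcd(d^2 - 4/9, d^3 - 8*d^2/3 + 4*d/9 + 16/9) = d + 2/3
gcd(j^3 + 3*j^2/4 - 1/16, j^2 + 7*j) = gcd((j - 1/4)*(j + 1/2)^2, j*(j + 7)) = 1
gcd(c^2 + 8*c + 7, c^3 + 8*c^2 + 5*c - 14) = c + 7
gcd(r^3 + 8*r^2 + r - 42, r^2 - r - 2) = r - 2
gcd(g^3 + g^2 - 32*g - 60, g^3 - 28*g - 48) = g^2 - 4*g - 12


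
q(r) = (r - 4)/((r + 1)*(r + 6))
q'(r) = -(r - 4)/((r + 1)*(r + 6)^2) - (r - 4)/((r + 1)^2*(r + 6)) + 1/((r + 1)*(r + 6))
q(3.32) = -0.02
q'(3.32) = 0.03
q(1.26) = -0.17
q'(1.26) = 0.16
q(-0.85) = -6.28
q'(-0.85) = 44.37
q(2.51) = -0.05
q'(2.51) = 0.05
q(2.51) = -0.05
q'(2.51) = 0.05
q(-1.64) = 2.02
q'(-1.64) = 2.34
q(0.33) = -0.44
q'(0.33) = 0.52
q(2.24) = -0.07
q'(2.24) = 0.07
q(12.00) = 0.03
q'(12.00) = 0.00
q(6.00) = 0.02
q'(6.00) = 0.01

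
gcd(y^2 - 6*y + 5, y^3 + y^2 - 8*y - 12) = 1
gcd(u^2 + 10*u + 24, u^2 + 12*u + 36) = u + 6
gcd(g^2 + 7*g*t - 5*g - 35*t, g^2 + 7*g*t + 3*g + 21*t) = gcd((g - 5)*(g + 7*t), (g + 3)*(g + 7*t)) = g + 7*t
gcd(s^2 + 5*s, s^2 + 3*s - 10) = s + 5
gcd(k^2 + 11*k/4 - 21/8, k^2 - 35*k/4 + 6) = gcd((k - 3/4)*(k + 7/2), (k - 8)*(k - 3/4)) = k - 3/4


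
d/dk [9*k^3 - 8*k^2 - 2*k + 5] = 27*k^2 - 16*k - 2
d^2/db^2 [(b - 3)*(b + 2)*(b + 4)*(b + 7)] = 12*b^2 + 60*b + 22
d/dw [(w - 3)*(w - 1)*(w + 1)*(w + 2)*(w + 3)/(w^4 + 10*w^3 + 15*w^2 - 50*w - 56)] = (w^6 + 18*w^5 + 38*w^4 - 194*w^3 - 207*w^2 + 908*w + 396)/(w^6 + 18*w^5 + 93*w^4 - 4*w^3 - 972*w^2 - 672*w + 3136)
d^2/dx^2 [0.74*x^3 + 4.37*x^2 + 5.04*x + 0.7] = 4.44*x + 8.74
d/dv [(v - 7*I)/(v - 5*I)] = 2*I/(v - 5*I)^2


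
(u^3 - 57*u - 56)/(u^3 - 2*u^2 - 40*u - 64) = (u^2 + 8*u + 7)/(u^2 + 6*u + 8)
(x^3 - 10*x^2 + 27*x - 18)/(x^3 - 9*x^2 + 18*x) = (x - 1)/x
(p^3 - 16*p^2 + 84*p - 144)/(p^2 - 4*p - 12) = (p^2 - 10*p + 24)/(p + 2)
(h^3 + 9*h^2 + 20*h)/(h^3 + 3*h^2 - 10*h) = (h + 4)/(h - 2)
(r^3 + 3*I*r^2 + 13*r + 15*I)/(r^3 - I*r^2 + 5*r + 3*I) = (r + 5*I)/(r + I)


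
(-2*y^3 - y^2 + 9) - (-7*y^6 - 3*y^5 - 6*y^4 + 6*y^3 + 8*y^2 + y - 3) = 7*y^6 + 3*y^5 + 6*y^4 - 8*y^3 - 9*y^2 - y + 12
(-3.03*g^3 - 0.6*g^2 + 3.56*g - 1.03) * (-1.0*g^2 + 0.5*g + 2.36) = 3.03*g^5 - 0.915*g^4 - 11.0108*g^3 + 1.394*g^2 + 7.8866*g - 2.4308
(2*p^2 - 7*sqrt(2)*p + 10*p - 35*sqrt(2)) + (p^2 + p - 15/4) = 3*p^2 - 7*sqrt(2)*p + 11*p - 35*sqrt(2) - 15/4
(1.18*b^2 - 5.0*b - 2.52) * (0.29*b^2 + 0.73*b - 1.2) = 0.3422*b^4 - 0.5886*b^3 - 5.7968*b^2 + 4.1604*b + 3.024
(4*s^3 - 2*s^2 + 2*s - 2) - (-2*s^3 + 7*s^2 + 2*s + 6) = 6*s^3 - 9*s^2 - 8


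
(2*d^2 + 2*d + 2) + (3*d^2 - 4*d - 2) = 5*d^2 - 2*d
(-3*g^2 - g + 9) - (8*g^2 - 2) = -11*g^2 - g + 11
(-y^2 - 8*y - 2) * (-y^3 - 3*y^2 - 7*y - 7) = y^5 + 11*y^4 + 33*y^3 + 69*y^2 + 70*y + 14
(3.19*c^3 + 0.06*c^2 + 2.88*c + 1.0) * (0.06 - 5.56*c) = -17.7364*c^4 - 0.1422*c^3 - 16.0092*c^2 - 5.3872*c + 0.06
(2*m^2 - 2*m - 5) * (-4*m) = -8*m^3 + 8*m^2 + 20*m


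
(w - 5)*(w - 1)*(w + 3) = w^3 - 3*w^2 - 13*w + 15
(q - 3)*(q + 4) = q^2 + q - 12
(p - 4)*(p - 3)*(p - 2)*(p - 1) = p^4 - 10*p^3 + 35*p^2 - 50*p + 24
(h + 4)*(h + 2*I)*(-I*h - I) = -I*h^3 + 2*h^2 - 5*I*h^2 + 10*h - 4*I*h + 8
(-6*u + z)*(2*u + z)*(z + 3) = -12*u^2*z - 36*u^2 - 4*u*z^2 - 12*u*z + z^3 + 3*z^2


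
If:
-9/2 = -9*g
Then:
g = 1/2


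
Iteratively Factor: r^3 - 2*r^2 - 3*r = (r)*(r^2 - 2*r - 3) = r*(r + 1)*(r - 3)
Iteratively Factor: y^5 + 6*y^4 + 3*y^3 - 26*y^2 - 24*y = (y - 2)*(y^4 + 8*y^3 + 19*y^2 + 12*y) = y*(y - 2)*(y^3 + 8*y^2 + 19*y + 12) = y*(y - 2)*(y + 1)*(y^2 + 7*y + 12) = y*(y - 2)*(y + 1)*(y + 3)*(y + 4)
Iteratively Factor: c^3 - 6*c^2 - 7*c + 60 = (c - 5)*(c^2 - c - 12) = (c - 5)*(c + 3)*(c - 4)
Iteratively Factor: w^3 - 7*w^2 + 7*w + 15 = (w + 1)*(w^2 - 8*w + 15) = (w - 3)*(w + 1)*(w - 5)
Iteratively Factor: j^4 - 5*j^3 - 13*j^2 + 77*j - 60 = (j - 1)*(j^3 - 4*j^2 - 17*j + 60) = (j - 3)*(j - 1)*(j^2 - j - 20) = (j - 5)*(j - 3)*(j - 1)*(j + 4)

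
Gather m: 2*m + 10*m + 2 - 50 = 12*m - 48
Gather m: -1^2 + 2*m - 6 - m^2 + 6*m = -m^2 + 8*m - 7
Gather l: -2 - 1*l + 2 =-l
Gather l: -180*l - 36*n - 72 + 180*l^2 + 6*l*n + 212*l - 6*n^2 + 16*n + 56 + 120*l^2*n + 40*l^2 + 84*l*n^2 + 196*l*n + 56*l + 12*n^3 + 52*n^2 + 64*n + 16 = l^2*(120*n + 220) + l*(84*n^2 + 202*n + 88) + 12*n^3 + 46*n^2 + 44*n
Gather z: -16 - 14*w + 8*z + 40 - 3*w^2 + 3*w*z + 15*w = -3*w^2 + w + z*(3*w + 8) + 24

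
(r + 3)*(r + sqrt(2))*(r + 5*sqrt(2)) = r^3 + 3*r^2 + 6*sqrt(2)*r^2 + 10*r + 18*sqrt(2)*r + 30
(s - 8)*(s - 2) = s^2 - 10*s + 16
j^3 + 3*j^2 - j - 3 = (j - 1)*(j + 1)*(j + 3)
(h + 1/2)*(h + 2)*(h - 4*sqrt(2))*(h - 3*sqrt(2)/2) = h^4 - 11*sqrt(2)*h^3/2 + 5*h^3/2 - 55*sqrt(2)*h^2/4 + 13*h^2 - 11*sqrt(2)*h/2 + 30*h + 12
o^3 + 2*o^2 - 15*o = o*(o - 3)*(o + 5)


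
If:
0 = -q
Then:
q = 0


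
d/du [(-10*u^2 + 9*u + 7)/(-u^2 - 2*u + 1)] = (29*u^2 - 6*u + 23)/(u^4 + 4*u^3 + 2*u^2 - 4*u + 1)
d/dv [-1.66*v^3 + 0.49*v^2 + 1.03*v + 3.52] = -4.98*v^2 + 0.98*v + 1.03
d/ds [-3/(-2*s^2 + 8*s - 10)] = 3*(2 - s)/(s^2 - 4*s + 5)^2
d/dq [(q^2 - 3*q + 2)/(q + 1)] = (q^2 + 2*q - 5)/(q^2 + 2*q + 1)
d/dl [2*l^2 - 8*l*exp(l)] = -8*l*exp(l) + 4*l - 8*exp(l)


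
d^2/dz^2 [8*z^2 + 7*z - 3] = 16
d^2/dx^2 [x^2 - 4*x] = 2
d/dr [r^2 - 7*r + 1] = 2*r - 7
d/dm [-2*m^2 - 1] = -4*m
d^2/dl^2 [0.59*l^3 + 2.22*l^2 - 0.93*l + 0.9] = 3.54*l + 4.44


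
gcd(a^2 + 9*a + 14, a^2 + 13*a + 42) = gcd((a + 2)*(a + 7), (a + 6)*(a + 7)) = a + 7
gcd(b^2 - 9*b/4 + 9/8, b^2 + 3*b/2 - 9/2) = b - 3/2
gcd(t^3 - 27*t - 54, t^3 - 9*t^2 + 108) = t^2 - 3*t - 18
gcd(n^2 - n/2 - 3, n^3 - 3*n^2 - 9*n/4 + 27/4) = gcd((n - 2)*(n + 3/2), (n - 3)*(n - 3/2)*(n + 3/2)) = n + 3/2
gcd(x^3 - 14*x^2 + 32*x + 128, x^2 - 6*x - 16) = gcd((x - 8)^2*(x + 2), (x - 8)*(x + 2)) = x^2 - 6*x - 16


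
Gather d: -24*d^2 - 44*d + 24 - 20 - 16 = -24*d^2 - 44*d - 12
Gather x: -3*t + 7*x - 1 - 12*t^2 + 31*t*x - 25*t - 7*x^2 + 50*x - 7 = -12*t^2 - 28*t - 7*x^2 + x*(31*t + 57) - 8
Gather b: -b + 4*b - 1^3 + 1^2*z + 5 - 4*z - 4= 3*b - 3*z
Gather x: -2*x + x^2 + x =x^2 - x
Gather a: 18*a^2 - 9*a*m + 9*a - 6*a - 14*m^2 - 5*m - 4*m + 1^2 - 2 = 18*a^2 + a*(3 - 9*m) - 14*m^2 - 9*m - 1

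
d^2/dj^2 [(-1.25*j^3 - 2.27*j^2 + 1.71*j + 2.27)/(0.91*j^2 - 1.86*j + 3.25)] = (1.77635683940025e-15*j^4 - 6.10755200000001*j^3 + 96.897372*j^2 - 132.615912*j - 25.000316)/(0.753571*j^6 - 4.620798*j^5 + 17.518683*j^4 - 39.440556*j^3 + 62.566725*j^2 - 58.93875*j + 34.328125)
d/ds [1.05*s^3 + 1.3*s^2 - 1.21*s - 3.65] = 3.15*s^2 + 2.6*s - 1.21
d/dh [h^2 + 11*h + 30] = 2*h + 11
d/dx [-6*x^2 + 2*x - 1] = 2 - 12*x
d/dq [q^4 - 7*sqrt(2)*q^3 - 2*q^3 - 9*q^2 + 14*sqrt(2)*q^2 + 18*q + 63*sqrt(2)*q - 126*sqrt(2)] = 4*q^3 - 21*sqrt(2)*q^2 - 6*q^2 - 18*q + 28*sqrt(2)*q + 18 + 63*sqrt(2)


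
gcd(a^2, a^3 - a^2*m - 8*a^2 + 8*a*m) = a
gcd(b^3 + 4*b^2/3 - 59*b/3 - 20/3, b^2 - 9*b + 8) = 1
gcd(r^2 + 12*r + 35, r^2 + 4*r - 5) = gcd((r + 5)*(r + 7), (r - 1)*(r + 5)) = r + 5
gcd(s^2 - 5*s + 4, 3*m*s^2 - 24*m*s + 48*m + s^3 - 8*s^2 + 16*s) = s - 4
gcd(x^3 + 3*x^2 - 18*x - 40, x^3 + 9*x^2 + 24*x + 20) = x^2 + 7*x + 10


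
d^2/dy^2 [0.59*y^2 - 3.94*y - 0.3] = 1.18000000000000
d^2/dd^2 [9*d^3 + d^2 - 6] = 54*d + 2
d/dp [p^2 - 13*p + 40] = 2*p - 13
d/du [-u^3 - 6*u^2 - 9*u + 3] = -3*u^2 - 12*u - 9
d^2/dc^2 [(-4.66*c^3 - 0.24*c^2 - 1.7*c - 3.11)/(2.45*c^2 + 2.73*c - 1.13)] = (-112.461468*c^3 - 29.739486*c^2 - 188.748234*c - 74.67868)/(14.706125*c^6 + 49.160475*c^5 + 34.43034*c^4 - 25.001613*c^3 - 15.880116*c^2 + 10.457811*c - 1.442897)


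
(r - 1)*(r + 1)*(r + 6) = r^3 + 6*r^2 - r - 6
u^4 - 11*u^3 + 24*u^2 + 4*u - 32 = (u - 8)*(u - 2)^2*(u + 1)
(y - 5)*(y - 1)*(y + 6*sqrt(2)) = y^3 - 6*y^2 + 6*sqrt(2)*y^2 - 36*sqrt(2)*y + 5*y + 30*sqrt(2)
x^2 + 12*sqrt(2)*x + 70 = (x + 5*sqrt(2))*(x + 7*sqrt(2))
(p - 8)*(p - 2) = p^2 - 10*p + 16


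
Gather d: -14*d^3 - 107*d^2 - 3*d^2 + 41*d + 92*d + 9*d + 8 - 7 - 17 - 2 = -14*d^3 - 110*d^2 + 142*d - 18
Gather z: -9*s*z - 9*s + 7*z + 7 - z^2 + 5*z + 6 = -9*s - z^2 + z*(12 - 9*s) + 13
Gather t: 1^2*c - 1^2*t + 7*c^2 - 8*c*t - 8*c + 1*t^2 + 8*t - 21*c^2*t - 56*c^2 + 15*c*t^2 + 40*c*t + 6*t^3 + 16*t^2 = -49*c^2 - 7*c + 6*t^3 + t^2*(15*c + 17) + t*(-21*c^2 + 32*c + 7)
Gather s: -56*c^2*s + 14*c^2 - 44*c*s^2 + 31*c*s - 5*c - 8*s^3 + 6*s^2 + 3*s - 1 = 14*c^2 - 5*c - 8*s^3 + s^2*(6 - 44*c) + s*(-56*c^2 + 31*c + 3) - 1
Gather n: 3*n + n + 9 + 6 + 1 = 4*n + 16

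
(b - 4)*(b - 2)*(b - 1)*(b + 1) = b^4 - 6*b^3 + 7*b^2 + 6*b - 8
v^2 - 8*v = v*(v - 8)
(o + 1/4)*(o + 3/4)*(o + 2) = o^3 + 3*o^2 + 35*o/16 + 3/8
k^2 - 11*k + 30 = (k - 6)*(k - 5)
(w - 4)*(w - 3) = w^2 - 7*w + 12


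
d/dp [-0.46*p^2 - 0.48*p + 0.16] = -0.92*p - 0.48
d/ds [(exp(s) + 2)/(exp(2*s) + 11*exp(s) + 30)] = (-(exp(s) + 2)*(2*exp(s) + 11) + exp(2*s) + 11*exp(s) + 30)*exp(s)/(exp(2*s) + 11*exp(s) + 30)^2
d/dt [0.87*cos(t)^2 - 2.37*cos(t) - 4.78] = (2.37 - 1.74*cos(t))*sin(t)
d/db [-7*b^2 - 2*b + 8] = -14*b - 2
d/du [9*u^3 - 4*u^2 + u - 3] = 27*u^2 - 8*u + 1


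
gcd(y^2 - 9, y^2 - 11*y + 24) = y - 3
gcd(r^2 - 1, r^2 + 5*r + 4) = r + 1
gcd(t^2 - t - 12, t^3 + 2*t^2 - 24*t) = t - 4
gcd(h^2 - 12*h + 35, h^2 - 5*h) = h - 5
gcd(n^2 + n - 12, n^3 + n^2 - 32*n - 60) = 1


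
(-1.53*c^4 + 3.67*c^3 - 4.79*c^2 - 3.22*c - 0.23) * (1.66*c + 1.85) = -2.5398*c^5 + 3.2617*c^4 - 1.1619*c^3 - 14.2067*c^2 - 6.3388*c - 0.4255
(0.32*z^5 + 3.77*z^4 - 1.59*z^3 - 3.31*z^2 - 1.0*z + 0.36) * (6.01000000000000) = 1.9232*z^5 + 22.6577*z^4 - 9.5559*z^3 - 19.8931*z^2 - 6.01*z + 2.1636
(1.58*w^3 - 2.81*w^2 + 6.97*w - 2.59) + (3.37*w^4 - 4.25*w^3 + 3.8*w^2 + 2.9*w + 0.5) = 3.37*w^4 - 2.67*w^3 + 0.99*w^2 + 9.87*w - 2.09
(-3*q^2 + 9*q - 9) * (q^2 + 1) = -3*q^4 + 9*q^3 - 12*q^2 + 9*q - 9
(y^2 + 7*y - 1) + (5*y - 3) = y^2 + 12*y - 4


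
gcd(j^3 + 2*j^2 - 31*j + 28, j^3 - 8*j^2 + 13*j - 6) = j - 1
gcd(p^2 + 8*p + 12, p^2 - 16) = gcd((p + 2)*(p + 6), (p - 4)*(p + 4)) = 1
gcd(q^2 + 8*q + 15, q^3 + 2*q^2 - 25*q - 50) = q + 5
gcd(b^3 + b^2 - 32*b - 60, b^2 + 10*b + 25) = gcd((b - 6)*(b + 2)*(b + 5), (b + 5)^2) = b + 5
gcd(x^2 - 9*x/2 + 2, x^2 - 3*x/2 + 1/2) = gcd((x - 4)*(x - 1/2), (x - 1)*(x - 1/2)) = x - 1/2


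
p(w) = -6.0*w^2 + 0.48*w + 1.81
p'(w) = 0.48 - 12.0*w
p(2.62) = -38.12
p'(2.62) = -30.96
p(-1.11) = -6.12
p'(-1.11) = 13.80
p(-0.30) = 1.13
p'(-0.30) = 4.08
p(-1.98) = -22.66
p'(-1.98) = 24.24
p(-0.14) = 1.63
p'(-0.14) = 2.16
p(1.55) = -11.86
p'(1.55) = -18.12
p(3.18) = -57.34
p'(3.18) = -37.68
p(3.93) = -88.97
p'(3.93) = -46.68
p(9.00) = -479.87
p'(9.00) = -107.52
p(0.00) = 1.81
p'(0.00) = 0.48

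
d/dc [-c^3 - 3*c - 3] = -3*c^2 - 3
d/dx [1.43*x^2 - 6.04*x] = 2.86*x - 6.04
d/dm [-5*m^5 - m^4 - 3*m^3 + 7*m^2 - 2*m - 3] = -25*m^4 - 4*m^3 - 9*m^2 + 14*m - 2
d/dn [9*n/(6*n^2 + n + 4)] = 18*(2 - 3*n^2)/(36*n^4 + 12*n^3 + 49*n^2 + 8*n + 16)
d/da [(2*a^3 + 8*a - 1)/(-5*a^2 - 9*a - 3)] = (-10*a^4 - 36*a^3 + 22*a^2 - 10*a - 33)/(25*a^4 + 90*a^3 + 111*a^2 + 54*a + 9)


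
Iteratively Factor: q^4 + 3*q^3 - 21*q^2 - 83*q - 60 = (q - 5)*(q^3 + 8*q^2 + 19*q + 12) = (q - 5)*(q + 4)*(q^2 + 4*q + 3) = (q - 5)*(q + 1)*(q + 4)*(q + 3)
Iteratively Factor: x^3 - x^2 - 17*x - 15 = (x - 5)*(x^2 + 4*x + 3) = (x - 5)*(x + 1)*(x + 3)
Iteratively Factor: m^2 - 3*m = (m)*(m - 3)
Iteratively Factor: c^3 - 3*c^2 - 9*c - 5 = (c - 5)*(c^2 + 2*c + 1) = (c - 5)*(c + 1)*(c + 1)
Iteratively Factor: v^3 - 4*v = (v)*(v^2 - 4) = v*(v - 2)*(v + 2)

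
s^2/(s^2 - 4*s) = s/(s - 4)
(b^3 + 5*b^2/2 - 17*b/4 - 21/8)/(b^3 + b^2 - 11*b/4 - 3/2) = (b + 7/2)/(b + 2)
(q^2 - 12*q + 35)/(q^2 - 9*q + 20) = (q - 7)/(q - 4)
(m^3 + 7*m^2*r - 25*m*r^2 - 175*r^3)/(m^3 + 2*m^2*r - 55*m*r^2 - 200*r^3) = (-m^2 - 2*m*r + 35*r^2)/(-m^2 + 3*m*r + 40*r^2)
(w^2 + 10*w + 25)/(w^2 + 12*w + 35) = (w + 5)/(w + 7)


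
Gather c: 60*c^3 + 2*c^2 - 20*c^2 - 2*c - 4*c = 60*c^3 - 18*c^2 - 6*c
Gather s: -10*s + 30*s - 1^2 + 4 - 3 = 20*s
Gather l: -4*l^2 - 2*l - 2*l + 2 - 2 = -4*l^2 - 4*l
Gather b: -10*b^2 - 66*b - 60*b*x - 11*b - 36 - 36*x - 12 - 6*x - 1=-10*b^2 + b*(-60*x - 77) - 42*x - 49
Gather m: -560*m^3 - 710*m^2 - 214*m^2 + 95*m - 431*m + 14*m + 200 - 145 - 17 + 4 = -560*m^3 - 924*m^2 - 322*m + 42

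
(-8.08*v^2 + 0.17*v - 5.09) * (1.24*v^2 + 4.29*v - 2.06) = -10.0192*v^4 - 34.4524*v^3 + 11.0625*v^2 - 22.1863*v + 10.4854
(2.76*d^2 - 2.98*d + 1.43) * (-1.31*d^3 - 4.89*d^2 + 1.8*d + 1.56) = -3.6156*d^5 - 9.5926*d^4 + 17.6669*d^3 - 8.0511*d^2 - 2.0748*d + 2.2308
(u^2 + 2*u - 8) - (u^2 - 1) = 2*u - 7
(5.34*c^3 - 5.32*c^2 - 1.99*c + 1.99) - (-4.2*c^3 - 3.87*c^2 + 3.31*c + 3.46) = 9.54*c^3 - 1.45*c^2 - 5.3*c - 1.47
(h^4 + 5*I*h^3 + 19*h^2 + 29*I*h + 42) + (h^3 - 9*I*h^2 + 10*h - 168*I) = h^4 + h^3 + 5*I*h^3 + 19*h^2 - 9*I*h^2 + 10*h + 29*I*h + 42 - 168*I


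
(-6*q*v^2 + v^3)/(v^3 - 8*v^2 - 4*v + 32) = v^2*(-6*q + v)/(v^3 - 8*v^2 - 4*v + 32)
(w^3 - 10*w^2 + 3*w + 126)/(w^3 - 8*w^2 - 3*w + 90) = (w - 7)/(w - 5)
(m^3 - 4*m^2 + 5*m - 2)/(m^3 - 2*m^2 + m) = (m - 2)/m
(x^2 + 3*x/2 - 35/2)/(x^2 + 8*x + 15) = (x - 7/2)/(x + 3)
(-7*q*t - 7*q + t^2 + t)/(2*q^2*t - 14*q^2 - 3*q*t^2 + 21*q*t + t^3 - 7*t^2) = (-7*q*t - 7*q + t^2 + t)/(2*q^2*t - 14*q^2 - 3*q*t^2 + 21*q*t + t^3 - 7*t^2)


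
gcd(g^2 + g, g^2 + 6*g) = g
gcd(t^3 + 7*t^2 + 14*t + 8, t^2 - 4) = t + 2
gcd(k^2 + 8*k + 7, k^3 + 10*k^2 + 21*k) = k + 7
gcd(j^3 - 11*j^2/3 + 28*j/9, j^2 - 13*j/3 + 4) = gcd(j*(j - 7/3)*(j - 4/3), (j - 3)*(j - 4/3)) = j - 4/3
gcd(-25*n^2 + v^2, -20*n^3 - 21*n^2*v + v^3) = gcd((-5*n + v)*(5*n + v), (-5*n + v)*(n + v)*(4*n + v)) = -5*n + v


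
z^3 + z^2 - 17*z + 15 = (z - 3)*(z - 1)*(z + 5)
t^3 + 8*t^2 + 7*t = t*(t + 1)*(t + 7)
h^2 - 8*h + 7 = (h - 7)*(h - 1)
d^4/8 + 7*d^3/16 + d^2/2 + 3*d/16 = d*(d/4 + 1/4)*(d/2 + 1/2)*(d + 3/2)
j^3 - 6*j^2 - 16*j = j*(j - 8)*(j + 2)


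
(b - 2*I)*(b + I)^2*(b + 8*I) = b^4 + 8*I*b^3 + 3*b^2 + 26*I*b - 16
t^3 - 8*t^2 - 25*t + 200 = (t - 8)*(t - 5)*(t + 5)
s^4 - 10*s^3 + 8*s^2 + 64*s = s*(s - 8)*(s - 4)*(s + 2)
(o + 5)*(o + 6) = o^2 + 11*o + 30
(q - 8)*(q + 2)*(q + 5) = q^3 - q^2 - 46*q - 80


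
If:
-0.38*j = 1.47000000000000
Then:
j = -3.87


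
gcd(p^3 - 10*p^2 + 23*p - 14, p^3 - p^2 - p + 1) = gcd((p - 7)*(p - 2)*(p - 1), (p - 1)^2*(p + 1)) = p - 1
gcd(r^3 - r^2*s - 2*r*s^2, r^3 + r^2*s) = r^2 + r*s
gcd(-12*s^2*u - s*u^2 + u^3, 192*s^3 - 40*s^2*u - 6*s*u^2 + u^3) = 4*s - u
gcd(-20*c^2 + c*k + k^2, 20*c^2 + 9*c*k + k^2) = 5*c + k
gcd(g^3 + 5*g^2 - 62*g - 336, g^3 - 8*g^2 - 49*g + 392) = g^2 - g - 56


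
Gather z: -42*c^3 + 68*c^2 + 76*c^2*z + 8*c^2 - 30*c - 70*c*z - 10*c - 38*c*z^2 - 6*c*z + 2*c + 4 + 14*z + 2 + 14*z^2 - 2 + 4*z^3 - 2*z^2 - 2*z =-42*c^3 + 76*c^2 - 38*c + 4*z^3 + z^2*(12 - 38*c) + z*(76*c^2 - 76*c + 12) + 4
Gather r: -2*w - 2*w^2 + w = -2*w^2 - w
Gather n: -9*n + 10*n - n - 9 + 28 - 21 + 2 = 0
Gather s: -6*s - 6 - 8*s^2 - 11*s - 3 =-8*s^2 - 17*s - 9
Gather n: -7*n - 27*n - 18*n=-52*n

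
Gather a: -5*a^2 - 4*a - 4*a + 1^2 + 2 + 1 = -5*a^2 - 8*a + 4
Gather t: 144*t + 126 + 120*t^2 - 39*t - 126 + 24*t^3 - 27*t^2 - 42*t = 24*t^3 + 93*t^2 + 63*t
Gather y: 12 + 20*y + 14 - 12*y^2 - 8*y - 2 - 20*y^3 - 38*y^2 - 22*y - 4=-20*y^3 - 50*y^2 - 10*y + 20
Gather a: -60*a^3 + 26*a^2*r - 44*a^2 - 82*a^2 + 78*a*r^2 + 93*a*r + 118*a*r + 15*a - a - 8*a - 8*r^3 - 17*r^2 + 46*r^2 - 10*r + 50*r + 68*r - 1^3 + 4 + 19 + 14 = -60*a^3 + a^2*(26*r - 126) + a*(78*r^2 + 211*r + 6) - 8*r^3 + 29*r^2 + 108*r + 36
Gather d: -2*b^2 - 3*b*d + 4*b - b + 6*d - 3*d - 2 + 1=-2*b^2 + 3*b + d*(3 - 3*b) - 1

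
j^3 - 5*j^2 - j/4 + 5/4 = (j - 5)*(j - 1/2)*(j + 1/2)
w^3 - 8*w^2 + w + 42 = (w - 7)*(w - 3)*(w + 2)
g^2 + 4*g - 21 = (g - 3)*(g + 7)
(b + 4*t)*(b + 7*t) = b^2 + 11*b*t + 28*t^2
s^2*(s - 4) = s^3 - 4*s^2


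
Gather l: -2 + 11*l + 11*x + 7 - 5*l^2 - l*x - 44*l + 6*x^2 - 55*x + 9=-5*l^2 + l*(-x - 33) + 6*x^2 - 44*x + 14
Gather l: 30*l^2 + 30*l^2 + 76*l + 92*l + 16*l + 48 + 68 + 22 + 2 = 60*l^2 + 184*l + 140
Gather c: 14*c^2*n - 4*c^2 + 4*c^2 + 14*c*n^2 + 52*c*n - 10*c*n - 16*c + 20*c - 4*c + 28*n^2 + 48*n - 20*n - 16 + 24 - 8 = 14*c^2*n + c*(14*n^2 + 42*n) + 28*n^2 + 28*n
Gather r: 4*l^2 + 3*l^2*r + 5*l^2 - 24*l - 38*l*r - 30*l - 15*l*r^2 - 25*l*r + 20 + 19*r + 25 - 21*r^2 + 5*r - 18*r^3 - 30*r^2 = 9*l^2 - 54*l - 18*r^3 + r^2*(-15*l - 51) + r*(3*l^2 - 63*l + 24) + 45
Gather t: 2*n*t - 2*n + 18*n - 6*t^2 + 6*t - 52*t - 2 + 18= 16*n - 6*t^2 + t*(2*n - 46) + 16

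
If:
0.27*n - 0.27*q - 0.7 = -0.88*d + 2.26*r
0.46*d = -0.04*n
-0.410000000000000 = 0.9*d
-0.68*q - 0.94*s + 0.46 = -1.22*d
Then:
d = -0.46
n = 5.24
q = -1.38235294117647*s - 0.140849673202614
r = 0.165148360229047*s + 0.155593151714963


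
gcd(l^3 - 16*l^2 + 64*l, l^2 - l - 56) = l - 8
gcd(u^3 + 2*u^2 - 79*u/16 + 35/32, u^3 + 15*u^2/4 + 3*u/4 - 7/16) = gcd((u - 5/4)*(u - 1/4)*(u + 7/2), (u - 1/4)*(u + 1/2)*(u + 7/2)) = u^2 + 13*u/4 - 7/8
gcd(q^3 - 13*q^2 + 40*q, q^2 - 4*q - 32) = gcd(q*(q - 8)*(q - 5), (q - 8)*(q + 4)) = q - 8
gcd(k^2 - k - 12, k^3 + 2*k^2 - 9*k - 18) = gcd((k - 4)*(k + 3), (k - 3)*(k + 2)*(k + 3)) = k + 3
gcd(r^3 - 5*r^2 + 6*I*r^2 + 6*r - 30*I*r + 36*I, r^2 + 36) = r + 6*I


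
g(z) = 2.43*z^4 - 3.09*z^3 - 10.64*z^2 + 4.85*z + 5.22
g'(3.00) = 120.02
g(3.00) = 37.41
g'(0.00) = 4.85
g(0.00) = 5.22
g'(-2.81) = -224.22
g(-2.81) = 127.64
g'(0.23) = -0.42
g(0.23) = 5.74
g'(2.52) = 47.91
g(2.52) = -1.58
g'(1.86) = -4.25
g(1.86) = -13.37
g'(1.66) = -11.56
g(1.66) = -11.73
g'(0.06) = 3.54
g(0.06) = 5.47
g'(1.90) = -2.38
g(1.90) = -13.50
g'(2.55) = 51.48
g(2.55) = -0.09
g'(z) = 9.72*z^3 - 9.27*z^2 - 21.28*z + 4.85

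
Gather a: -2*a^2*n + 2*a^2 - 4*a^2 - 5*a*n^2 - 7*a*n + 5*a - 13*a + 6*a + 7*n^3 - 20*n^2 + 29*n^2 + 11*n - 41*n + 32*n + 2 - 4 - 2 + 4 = a^2*(-2*n - 2) + a*(-5*n^2 - 7*n - 2) + 7*n^3 + 9*n^2 + 2*n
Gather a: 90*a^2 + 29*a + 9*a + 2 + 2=90*a^2 + 38*a + 4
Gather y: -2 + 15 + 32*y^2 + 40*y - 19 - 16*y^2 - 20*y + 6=16*y^2 + 20*y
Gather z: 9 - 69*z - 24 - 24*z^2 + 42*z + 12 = -24*z^2 - 27*z - 3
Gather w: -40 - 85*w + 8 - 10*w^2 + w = -10*w^2 - 84*w - 32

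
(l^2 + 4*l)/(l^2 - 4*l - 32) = l/(l - 8)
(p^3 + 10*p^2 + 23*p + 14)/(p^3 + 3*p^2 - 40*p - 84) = (p + 1)/(p - 6)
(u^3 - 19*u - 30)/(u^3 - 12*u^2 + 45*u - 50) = (u^2 + 5*u + 6)/(u^2 - 7*u + 10)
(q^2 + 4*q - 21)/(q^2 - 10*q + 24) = (q^2 + 4*q - 21)/(q^2 - 10*q + 24)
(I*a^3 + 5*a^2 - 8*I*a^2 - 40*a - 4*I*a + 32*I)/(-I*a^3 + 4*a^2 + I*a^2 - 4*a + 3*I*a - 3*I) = (-a^3 + a^2*(8 + 5*I) + a*(4 - 40*I) - 32)/(a^3 + a^2*(-1 + 4*I) + a*(-3 - 4*I) + 3)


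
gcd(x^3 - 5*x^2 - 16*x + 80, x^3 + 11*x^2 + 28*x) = x + 4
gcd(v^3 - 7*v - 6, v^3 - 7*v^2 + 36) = v^2 - v - 6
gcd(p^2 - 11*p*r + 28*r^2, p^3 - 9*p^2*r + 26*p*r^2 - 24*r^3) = p - 4*r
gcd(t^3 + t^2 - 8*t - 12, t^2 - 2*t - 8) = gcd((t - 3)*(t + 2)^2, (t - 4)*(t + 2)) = t + 2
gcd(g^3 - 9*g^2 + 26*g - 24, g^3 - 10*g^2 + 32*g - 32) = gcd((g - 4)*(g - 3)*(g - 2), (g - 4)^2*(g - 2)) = g^2 - 6*g + 8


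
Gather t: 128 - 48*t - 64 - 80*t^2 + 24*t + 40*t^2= -40*t^2 - 24*t + 64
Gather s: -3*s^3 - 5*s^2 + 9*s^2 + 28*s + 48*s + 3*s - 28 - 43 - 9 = -3*s^3 + 4*s^2 + 79*s - 80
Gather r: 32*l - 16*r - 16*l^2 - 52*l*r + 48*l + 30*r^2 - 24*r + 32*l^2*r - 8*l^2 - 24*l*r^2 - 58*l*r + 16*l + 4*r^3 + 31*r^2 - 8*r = -24*l^2 + 96*l + 4*r^3 + r^2*(61 - 24*l) + r*(32*l^2 - 110*l - 48)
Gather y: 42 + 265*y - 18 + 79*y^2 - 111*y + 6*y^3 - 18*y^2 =6*y^3 + 61*y^2 + 154*y + 24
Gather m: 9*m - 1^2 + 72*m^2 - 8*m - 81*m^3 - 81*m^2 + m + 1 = -81*m^3 - 9*m^2 + 2*m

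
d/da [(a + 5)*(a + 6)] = 2*a + 11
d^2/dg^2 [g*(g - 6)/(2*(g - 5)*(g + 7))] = (-8*g^3 + 105*g^2 - 630*g + 805)/(g^6 + 6*g^5 - 93*g^4 - 412*g^3 + 3255*g^2 + 7350*g - 42875)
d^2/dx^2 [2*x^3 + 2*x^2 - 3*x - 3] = 12*x + 4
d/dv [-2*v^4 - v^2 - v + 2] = -8*v^3 - 2*v - 1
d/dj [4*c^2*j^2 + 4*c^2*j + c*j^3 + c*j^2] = c*(8*c*j + 4*c + 3*j^2 + 2*j)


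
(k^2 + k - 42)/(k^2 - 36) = (k + 7)/(k + 6)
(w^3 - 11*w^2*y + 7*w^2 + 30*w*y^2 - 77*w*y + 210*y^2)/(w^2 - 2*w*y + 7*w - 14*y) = (-w^2 + 11*w*y - 30*y^2)/(-w + 2*y)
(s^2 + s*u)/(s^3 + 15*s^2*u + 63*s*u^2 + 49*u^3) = s/(s^2 + 14*s*u + 49*u^2)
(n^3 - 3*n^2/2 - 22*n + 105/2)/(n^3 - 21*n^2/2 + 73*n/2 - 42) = (n + 5)/(n - 4)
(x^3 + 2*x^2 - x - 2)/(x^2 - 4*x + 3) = (x^2 + 3*x + 2)/(x - 3)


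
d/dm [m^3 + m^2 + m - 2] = 3*m^2 + 2*m + 1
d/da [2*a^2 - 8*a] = 4*a - 8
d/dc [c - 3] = 1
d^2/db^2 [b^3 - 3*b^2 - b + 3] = 6*b - 6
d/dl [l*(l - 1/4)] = 2*l - 1/4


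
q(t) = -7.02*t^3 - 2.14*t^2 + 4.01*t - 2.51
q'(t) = -21.06*t^2 - 4.28*t + 4.01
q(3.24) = -250.75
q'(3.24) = -230.94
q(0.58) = -2.27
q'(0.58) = -5.56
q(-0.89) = -2.83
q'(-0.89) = -8.86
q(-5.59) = 1134.43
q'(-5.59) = -630.15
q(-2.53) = 87.33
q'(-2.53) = -119.96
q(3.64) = -354.83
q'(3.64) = -290.61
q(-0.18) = -3.26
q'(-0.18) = 4.10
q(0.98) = -7.24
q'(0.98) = -20.41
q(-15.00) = 23148.34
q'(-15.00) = -4670.29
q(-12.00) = 11771.77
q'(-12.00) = -2977.27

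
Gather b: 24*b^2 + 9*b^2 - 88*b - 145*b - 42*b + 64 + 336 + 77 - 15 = 33*b^2 - 275*b + 462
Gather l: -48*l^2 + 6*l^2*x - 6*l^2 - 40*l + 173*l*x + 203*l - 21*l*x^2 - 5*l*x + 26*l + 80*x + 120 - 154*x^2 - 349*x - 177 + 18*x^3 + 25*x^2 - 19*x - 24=l^2*(6*x - 54) + l*(-21*x^2 + 168*x + 189) + 18*x^3 - 129*x^2 - 288*x - 81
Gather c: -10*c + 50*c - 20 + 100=40*c + 80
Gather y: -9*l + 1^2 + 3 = 4 - 9*l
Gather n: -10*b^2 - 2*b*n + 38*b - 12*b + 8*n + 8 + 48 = -10*b^2 + 26*b + n*(8 - 2*b) + 56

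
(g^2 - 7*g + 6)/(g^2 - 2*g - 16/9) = 9*(-g^2 + 7*g - 6)/(-9*g^2 + 18*g + 16)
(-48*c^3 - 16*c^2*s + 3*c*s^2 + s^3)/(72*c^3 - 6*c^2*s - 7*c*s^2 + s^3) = (4*c + s)/(-6*c + s)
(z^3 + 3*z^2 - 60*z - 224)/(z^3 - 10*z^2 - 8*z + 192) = (z + 7)/(z - 6)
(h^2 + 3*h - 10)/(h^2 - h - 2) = (h + 5)/(h + 1)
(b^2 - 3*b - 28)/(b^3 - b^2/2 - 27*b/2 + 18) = 2*(b - 7)/(2*b^2 - 9*b + 9)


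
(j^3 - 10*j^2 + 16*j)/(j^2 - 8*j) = j - 2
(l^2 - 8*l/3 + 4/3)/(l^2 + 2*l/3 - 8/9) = 3*(l - 2)/(3*l + 4)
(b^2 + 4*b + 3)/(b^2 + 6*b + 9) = (b + 1)/(b + 3)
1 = 1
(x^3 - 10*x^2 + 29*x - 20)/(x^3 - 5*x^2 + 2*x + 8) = (x^2 - 6*x + 5)/(x^2 - x - 2)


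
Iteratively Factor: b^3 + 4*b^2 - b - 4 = (b + 4)*(b^2 - 1) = (b + 1)*(b + 4)*(b - 1)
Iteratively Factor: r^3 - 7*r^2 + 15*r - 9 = (r - 3)*(r^2 - 4*r + 3) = (r - 3)^2*(r - 1)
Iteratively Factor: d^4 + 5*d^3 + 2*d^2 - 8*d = (d + 4)*(d^3 + d^2 - 2*d) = (d - 1)*(d + 4)*(d^2 + 2*d) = (d - 1)*(d + 2)*(d + 4)*(d)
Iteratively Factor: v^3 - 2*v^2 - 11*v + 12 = (v - 4)*(v^2 + 2*v - 3) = (v - 4)*(v + 3)*(v - 1)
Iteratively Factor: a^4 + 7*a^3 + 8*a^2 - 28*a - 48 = (a + 2)*(a^3 + 5*a^2 - 2*a - 24) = (a + 2)*(a + 4)*(a^2 + a - 6) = (a - 2)*(a + 2)*(a + 4)*(a + 3)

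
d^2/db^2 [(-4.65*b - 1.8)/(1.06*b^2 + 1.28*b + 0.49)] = (-(2.12*b + 1.28)*(4.24*b + 2.56)*(4.65*b + 1.8) + (29.574*b + 15.72)*(1.06*b^2 + 1.28*b + 0.49))/(1.06*b^2 + 1.28*b + 0.49)^3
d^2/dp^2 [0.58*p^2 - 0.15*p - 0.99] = 1.16000000000000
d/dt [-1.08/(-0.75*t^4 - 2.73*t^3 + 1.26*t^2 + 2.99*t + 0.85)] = (-3.24*t^3 - 8.8452*t^2 + 2.7216*t + 3.2292)/(-0.75*t^4 - 2.73*t^3 + 1.26*t^2 + 2.99*t + 0.85)^2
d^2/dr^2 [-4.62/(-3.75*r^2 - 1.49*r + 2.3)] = (-129.9375*r^2 - 51.6285*r + 4.62*(7.5*r + 1.49)*(15.0*r + 2.98) + 79.695)/(3.75*r^2 + 1.49*r - 2.3)^3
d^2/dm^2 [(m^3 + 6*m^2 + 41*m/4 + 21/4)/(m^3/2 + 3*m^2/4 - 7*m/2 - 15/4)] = 6*(24*m^3 + 204*m^2 + 642*m + 617)/(8*m^6 + 12*m^5 - 174*m^4 - 179*m^3 + 1305*m^2 + 675*m - 3375)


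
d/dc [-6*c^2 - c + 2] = -12*c - 1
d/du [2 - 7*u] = -7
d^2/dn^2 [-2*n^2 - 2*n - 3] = -4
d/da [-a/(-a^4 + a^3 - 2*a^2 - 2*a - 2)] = (-3*a^4 + 2*a^3 - 2*a^2 + 2)/(a^8 - 2*a^7 + 5*a^6 + 4*a^4 + 4*a^3 + 12*a^2 + 8*a + 4)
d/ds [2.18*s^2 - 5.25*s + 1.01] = 4.36*s - 5.25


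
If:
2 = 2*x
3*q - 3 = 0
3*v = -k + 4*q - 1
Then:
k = 3 - 3*v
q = 1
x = 1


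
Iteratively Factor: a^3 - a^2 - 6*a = (a)*(a^2 - a - 6) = a*(a + 2)*(a - 3)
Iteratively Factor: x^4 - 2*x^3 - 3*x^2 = (x)*(x^3 - 2*x^2 - 3*x) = x^2*(x^2 - 2*x - 3) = x^2*(x + 1)*(x - 3)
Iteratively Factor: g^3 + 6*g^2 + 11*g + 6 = (g + 2)*(g^2 + 4*g + 3) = (g + 1)*(g + 2)*(g + 3)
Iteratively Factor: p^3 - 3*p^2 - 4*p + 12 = (p - 2)*(p^2 - p - 6) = (p - 3)*(p - 2)*(p + 2)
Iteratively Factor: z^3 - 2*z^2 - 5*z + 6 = (z + 2)*(z^2 - 4*z + 3) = (z - 1)*(z + 2)*(z - 3)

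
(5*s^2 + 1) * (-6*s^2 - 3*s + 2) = -30*s^4 - 15*s^3 + 4*s^2 - 3*s + 2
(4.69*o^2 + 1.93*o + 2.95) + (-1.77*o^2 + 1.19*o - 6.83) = 2.92*o^2 + 3.12*o - 3.88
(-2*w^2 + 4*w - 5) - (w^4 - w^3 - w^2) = -w^4 + w^3 - w^2 + 4*w - 5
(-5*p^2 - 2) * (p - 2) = -5*p^3 + 10*p^2 - 2*p + 4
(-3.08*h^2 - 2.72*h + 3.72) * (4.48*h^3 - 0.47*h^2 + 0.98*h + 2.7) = -13.7984*h^5 - 10.738*h^4 + 14.9256*h^3 - 12.73*h^2 - 3.6984*h + 10.044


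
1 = 1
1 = 1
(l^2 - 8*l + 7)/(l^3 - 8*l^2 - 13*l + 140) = (l - 1)/(l^2 - l - 20)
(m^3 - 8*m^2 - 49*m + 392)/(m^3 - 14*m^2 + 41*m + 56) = (m + 7)/(m + 1)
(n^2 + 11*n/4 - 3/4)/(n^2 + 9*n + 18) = (n - 1/4)/(n + 6)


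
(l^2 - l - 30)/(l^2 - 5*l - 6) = (l + 5)/(l + 1)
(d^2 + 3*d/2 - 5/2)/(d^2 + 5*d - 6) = (d + 5/2)/(d + 6)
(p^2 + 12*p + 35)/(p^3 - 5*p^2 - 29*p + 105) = (p + 7)/(p^2 - 10*p + 21)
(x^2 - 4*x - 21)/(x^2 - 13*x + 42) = (x + 3)/(x - 6)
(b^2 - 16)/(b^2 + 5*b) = (b^2 - 16)/(b*(b + 5))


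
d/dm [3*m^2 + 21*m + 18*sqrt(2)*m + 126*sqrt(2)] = 6*m + 21 + 18*sqrt(2)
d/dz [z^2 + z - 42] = 2*z + 1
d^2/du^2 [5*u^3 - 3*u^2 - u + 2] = 30*u - 6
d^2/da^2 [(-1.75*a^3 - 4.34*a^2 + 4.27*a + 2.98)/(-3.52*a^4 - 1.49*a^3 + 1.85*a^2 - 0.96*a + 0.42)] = (43.3664*a^9 + 322.646016*a^8 - 429.933504*a^7 - 1094.140598*a^6 - 487.841778*a^5 + 556.993866*a^4 + 1.82735000000002*a^3 - 196.170108*a^2 + 42.324516*a - 2.773992)/(43.614208*a^12 + 55.385088*a^11 - 45.322464*a^10 - 19.224979*a^9 + 38.418189*a^8 - 29.033553*a^7 + 1.135945*a^6 + 12.407148*a^5 - 11.169054*a^4 + 6.148764*a^3 - 2.140236*a^2 + 0.508032*a - 0.074088)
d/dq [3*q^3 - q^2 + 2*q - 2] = 9*q^2 - 2*q + 2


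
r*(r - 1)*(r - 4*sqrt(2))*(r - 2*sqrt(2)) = r^4 - 6*sqrt(2)*r^3 - r^3 + 6*sqrt(2)*r^2 + 16*r^2 - 16*r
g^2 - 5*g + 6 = (g - 3)*(g - 2)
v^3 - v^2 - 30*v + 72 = (v - 4)*(v - 3)*(v + 6)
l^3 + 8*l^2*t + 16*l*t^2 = l*(l + 4*t)^2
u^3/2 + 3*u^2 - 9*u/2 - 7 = (u/2 + 1/2)*(u - 2)*(u + 7)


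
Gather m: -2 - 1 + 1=-2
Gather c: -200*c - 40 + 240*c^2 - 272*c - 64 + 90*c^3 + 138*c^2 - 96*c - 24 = 90*c^3 + 378*c^2 - 568*c - 128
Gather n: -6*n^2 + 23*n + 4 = -6*n^2 + 23*n + 4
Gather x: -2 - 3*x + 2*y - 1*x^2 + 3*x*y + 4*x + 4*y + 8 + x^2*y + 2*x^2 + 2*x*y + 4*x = x^2*(y + 1) + x*(5*y + 5) + 6*y + 6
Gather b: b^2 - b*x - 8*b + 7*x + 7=b^2 + b*(-x - 8) + 7*x + 7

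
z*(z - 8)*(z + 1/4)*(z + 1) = z^4 - 27*z^3/4 - 39*z^2/4 - 2*z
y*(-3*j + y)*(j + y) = -3*j^2*y - 2*j*y^2 + y^3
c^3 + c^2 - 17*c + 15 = (c - 3)*(c - 1)*(c + 5)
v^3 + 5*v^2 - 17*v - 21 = (v - 3)*(v + 1)*(v + 7)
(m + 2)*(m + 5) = m^2 + 7*m + 10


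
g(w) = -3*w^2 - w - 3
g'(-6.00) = 35.00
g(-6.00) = -105.00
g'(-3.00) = 17.00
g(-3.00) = -27.00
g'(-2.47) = 13.82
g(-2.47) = -18.83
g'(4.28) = -26.68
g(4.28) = -62.24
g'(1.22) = -8.32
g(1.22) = -8.69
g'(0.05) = -1.30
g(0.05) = -3.06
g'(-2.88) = 16.28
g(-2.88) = -25.00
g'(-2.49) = 13.94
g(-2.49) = -19.11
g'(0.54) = -4.24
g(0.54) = -4.41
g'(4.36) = -27.16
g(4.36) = -64.39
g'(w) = -6*w - 1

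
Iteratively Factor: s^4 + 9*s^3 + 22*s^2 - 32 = (s + 2)*(s^3 + 7*s^2 + 8*s - 16) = (s + 2)*(s + 4)*(s^2 + 3*s - 4) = (s - 1)*(s + 2)*(s + 4)*(s + 4)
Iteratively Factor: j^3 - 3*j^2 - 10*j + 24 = (j - 2)*(j^2 - j - 12) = (j - 2)*(j + 3)*(j - 4)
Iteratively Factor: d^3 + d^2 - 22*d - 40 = (d - 5)*(d^2 + 6*d + 8) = (d - 5)*(d + 4)*(d + 2)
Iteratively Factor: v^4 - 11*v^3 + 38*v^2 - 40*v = (v - 4)*(v^3 - 7*v^2 + 10*v) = (v - 5)*(v - 4)*(v^2 - 2*v) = v*(v - 5)*(v - 4)*(v - 2)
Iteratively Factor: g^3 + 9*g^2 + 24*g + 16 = (g + 1)*(g^2 + 8*g + 16) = (g + 1)*(g + 4)*(g + 4)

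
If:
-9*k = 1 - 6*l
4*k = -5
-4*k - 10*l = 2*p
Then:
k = -5/4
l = -41/24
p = 265/24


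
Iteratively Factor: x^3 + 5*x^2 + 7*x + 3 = (x + 3)*(x^2 + 2*x + 1) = (x + 1)*(x + 3)*(x + 1)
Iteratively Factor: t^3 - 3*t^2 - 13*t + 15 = (t - 5)*(t^2 + 2*t - 3) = (t - 5)*(t - 1)*(t + 3)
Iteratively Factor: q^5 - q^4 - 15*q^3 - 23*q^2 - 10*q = (q + 1)*(q^4 - 2*q^3 - 13*q^2 - 10*q) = (q + 1)*(q + 2)*(q^3 - 4*q^2 - 5*q) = (q - 5)*(q + 1)*(q + 2)*(q^2 + q) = q*(q - 5)*(q + 1)*(q + 2)*(q + 1)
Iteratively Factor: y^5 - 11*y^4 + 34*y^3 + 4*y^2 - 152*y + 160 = (y - 2)*(y^4 - 9*y^3 + 16*y^2 + 36*y - 80) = (y - 4)*(y - 2)*(y^3 - 5*y^2 - 4*y + 20) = (y - 4)*(y - 2)*(y + 2)*(y^2 - 7*y + 10) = (y - 4)*(y - 2)^2*(y + 2)*(y - 5)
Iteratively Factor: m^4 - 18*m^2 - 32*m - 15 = (m + 3)*(m^3 - 3*m^2 - 9*m - 5) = (m - 5)*(m + 3)*(m^2 + 2*m + 1) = (m - 5)*(m + 1)*(m + 3)*(m + 1)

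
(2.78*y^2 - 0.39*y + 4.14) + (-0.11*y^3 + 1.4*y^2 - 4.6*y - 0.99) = -0.11*y^3 + 4.18*y^2 - 4.99*y + 3.15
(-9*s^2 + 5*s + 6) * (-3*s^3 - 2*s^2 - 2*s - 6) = 27*s^5 + 3*s^4 - 10*s^3 + 32*s^2 - 42*s - 36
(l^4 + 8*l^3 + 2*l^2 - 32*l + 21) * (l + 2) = l^5 + 10*l^4 + 18*l^3 - 28*l^2 - 43*l + 42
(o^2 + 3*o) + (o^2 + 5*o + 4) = 2*o^2 + 8*o + 4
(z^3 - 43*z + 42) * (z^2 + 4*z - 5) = z^5 + 4*z^4 - 48*z^3 - 130*z^2 + 383*z - 210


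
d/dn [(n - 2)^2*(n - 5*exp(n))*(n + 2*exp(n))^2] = (n - 2)*(n + 2*exp(n))*((1 - 5*exp(n))*(n - 2)*(n + 2*exp(n)) + 2*(n - 2)*(n - 5*exp(n))*(2*exp(n) + 1) + 2*(n - 5*exp(n))*(n + 2*exp(n)))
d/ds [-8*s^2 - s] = -16*s - 1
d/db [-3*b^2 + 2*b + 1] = 2 - 6*b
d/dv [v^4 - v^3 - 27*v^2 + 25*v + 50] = 4*v^3 - 3*v^2 - 54*v + 25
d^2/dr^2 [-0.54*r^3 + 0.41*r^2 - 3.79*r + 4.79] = 0.82 - 3.24*r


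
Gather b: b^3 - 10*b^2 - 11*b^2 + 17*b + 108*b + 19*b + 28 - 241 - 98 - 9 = b^3 - 21*b^2 + 144*b - 320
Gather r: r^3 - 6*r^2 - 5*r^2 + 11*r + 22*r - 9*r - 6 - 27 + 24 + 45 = r^3 - 11*r^2 + 24*r + 36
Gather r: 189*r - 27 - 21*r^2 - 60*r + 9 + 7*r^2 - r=-14*r^2 + 128*r - 18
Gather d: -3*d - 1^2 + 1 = -3*d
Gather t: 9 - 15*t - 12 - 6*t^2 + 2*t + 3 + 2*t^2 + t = -4*t^2 - 12*t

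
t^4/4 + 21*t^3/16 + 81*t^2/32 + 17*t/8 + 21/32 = (t/4 + 1/4)*(t + 1)*(t + 3/2)*(t + 7/4)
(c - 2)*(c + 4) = c^2 + 2*c - 8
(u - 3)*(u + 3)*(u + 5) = u^3 + 5*u^2 - 9*u - 45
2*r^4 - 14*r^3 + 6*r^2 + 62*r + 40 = (r - 5)*(r - 4)*(sqrt(2)*r + sqrt(2))^2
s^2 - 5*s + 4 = (s - 4)*(s - 1)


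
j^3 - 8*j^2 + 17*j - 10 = (j - 5)*(j - 2)*(j - 1)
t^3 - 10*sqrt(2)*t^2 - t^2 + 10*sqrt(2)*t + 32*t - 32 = (t - 1)*(t - 8*sqrt(2))*(t - 2*sqrt(2))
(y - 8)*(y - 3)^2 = y^3 - 14*y^2 + 57*y - 72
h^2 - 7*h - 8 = (h - 8)*(h + 1)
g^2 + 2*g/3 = g*(g + 2/3)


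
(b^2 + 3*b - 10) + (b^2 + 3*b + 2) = 2*b^2 + 6*b - 8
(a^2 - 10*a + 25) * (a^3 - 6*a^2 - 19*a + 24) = a^5 - 16*a^4 + 66*a^3 + 64*a^2 - 715*a + 600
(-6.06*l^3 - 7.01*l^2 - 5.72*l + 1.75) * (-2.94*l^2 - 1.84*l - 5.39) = 17.8164*l^5 + 31.7598*l^4 + 62.3786*l^3 + 43.1637*l^2 + 27.6108*l - 9.4325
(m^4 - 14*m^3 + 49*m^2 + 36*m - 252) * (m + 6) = m^5 - 8*m^4 - 35*m^3 + 330*m^2 - 36*m - 1512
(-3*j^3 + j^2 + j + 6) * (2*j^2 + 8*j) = -6*j^5 - 22*j^4 + 10*j^3 + 20*j^2 + 48*j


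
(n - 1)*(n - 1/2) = n^2 - 3*n/2 + 1/2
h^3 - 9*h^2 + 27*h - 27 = (h - 3)^3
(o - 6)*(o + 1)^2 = o^3 - 4*o^2 - 11*o - 6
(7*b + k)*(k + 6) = 7*b*k + 42*b + k^2 + 6*k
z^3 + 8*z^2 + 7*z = z*(z + 1)*(z + 7)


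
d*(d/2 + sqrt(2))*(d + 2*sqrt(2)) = d^3/2 + 2*sqrt(2)*d^2 + 4*d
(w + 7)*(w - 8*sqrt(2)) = w^2 - 8*sqrt(2)*w + 7*w - 56*sqrt(2)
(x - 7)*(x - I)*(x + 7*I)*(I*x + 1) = I*x^4 - 5*x^3 - 7*I*x^3 + 35*x^2 + 13*I*x^2 + 7*x - 91*I*x - 49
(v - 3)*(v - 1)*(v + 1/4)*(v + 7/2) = v^4 - v^3/4 - 89*v^2/8 + 31*v/4 + 21/8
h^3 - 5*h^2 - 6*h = h*(h - 6)*(h + 1)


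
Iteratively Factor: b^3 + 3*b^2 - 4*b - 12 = (b - 2)*(b^2 + 5*b + 6) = (b - 2)*(b + 3)*(b + 2)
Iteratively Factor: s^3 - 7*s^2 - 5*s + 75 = (s - 5)*(s^2 - 2*s - 15) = (s - 5)*(s + 3)*(s - 5)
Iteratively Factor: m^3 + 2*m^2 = (m)*(m^2 + 2*m) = m*(m + 2)*(m)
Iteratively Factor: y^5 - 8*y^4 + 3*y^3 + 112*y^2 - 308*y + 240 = (y - 3)*(y^4 - 5*y^3 - 12*y^2 + 76*y - 80) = (y - 3)*(y - 2)*(y^3 - 3*y^2 - 18*y + 40) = (y - 3)*(y - 2)*(y + 4)*(y^2 - 7*y + 10) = (y - 3)*(y - 2)^2*(y + 4)*(y - 5)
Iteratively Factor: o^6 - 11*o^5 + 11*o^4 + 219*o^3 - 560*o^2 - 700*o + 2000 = (o + 2)*(o^5 - 13*o^4 + 37*o^3 + 145*o^2 - 850*o + 1000) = (o - 5)*(o + 2)*(o^4 - 8*o^3 - 3*o^2 + 130*o - 200) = (o - 5)*(o - 2)*(o + 2)*(o^3 - 6*o^2 - 15*o + 100) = (o - 5)^2*(o - 2)*(o + 2)*(o^2 - o - 20) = (o - 5)^2*(o - 2)*(o + 2)*(o + 4)*(o - 5)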